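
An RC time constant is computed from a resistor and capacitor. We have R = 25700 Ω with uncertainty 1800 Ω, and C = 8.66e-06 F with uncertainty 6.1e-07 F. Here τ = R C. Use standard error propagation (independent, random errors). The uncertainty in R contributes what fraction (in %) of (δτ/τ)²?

49.7%

(δτ/τ)² = (1·δR/R)² + (1·δC/C)²
  R term: (1×0.0700)² = 0.00491
  C term: (1×0.0704)² = 0.00496
Total = 0.00987. Share from R = 0.00491/0.00987 = 0.497.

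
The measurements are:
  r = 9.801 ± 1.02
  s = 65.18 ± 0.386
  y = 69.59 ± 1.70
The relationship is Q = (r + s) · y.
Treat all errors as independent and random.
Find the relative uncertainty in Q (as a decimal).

0.0284

Let u = r + s = 74.98. δu = √(δr² + δs²) = √(1.04 + 0.149) = 1.09, so δu/u = 0.0145.
Q is then a monomial in u, y:
δQ/Q = √((δu/u)² + (1·δy/y)²) = √(0.000212 + 0.000597) = 0.0284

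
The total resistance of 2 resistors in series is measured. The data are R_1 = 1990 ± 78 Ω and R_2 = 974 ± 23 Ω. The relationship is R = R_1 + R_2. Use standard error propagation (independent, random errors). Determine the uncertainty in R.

81.3 Ω

R is a linear combination, so absolute uncertainties add in quadrature:
  (δR_1)² = 6080;  (δR_2)² = 529
δR = √(6610) = 81.3 Ω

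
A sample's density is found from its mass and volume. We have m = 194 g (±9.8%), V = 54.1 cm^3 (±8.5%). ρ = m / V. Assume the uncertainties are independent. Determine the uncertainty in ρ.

For a monomial ρ ∝ m, V^-1, fractional errors add in quadrature:
  (1·δm/m)² = (1×0.0980)² = 0.00960;  (-1·δV/V)² = (-1×0.0850)² = 0.00723
δρ/ρ = √(0.0168) = 0.130
ρ = 3.59 g/cm^3, so δρ = 0.130 × 3.59 = 0.465 g/cm^3.

0.465 g/cm^3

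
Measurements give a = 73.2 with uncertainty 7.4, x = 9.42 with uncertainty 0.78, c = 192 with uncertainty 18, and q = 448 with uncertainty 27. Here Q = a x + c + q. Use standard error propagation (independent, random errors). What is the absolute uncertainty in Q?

95.8

Let p = a·x = 690. δp/p = √((1·δa/a)² + (1·δx/x)²) = √(0.0102 + 0.00686) = 0.131, so δp = 90.1.
Q = p + c + q: δQ = √(δp² + δc² + δq²) = √(8120 + 324 + 729) = 95.8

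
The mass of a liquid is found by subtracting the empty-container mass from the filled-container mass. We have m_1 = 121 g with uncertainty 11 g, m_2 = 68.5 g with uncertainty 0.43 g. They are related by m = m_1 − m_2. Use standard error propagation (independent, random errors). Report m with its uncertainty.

For a sum/difference, combine absolute errors in quadrature:
  (δm_1)² = 121;  (δm_2)² = 0.185
δm = √(121) = 11.0 g
m = 52.5 g.

52.5 ± 11.0 g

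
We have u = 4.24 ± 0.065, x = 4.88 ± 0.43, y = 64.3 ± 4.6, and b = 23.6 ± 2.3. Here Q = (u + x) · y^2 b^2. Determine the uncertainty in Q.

5.18e+06

Let w = u + x = 9.12. δw = √(δu² + δx²) = √(0.00423 + 0.185) = 0.435, so δw/w = 0.0477.
Q is then a monomial in w, y, b:
δQ/Q = √((δw/w)² + (2·δy/y)² + (2·δb/b)²) = √(0.00227 + 0.0205 + 0.0380) = 0.246
Q = 2.1e+07, so δQ = 0.246 × 2.1e+07 = 5.18e+06.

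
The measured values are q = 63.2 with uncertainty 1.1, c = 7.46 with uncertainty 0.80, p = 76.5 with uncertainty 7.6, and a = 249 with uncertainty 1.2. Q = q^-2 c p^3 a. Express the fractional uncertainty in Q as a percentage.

31.9%

Since Q is a product/quotient, work with relative uncertainties:
  (-2·δq/q)² = (-2×0.0174)² = 0.00121;  (1·δc/c)² = (1×0.107)² = 0.0115;  (3·δp/p)² = (3×0.0993)² = 0.0888;  (1·δa/a)² = (1×0.00482)² = 2.32e-05
δQ/Q = √(0.102) = 0.319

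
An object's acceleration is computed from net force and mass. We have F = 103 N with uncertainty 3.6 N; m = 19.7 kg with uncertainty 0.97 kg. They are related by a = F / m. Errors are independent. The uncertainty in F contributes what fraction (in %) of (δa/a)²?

33.5%

(δa/a)² = (1·δF/F)² + (-1·δm/m)²
  F term: (1×0.0350)² = 0.00122
  m term: (-1×0.0492)² = 0.00242
Total = 0.00365. Share from F = 0.00122/0.00365 = 0.335.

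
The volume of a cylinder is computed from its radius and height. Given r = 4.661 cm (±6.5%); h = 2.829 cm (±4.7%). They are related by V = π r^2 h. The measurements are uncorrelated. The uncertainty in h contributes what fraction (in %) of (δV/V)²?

11.6%

(δV/V)² = (2·δr/r)² + (1·δh/h)²
  r term: (2×0.0650)² = 0.0169
  h term: (1×0.0470)² = 0.00221
Total = 0.0191. Share from h = 0.00221/0.0191 = 0.116.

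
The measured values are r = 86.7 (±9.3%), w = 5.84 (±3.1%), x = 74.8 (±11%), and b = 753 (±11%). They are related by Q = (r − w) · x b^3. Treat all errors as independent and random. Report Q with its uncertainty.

(2.58 ± 0.934) × 10^12

Let u = r − w = 80.9. δu = √(δr² + δw²) = √(65.0 + 0.0328) = 8.07, so δu/u = 0.0997.
Q is then a monomial in u, x, b:
δQ/Q = √((δu/u)² + (1·δx/x)² + (3·δb/b)²) = √(0.00995 + 0.0121 + 0.109) = 0.362
Q = 2.58e+12, so δQ = 0.362 × 2.58e+12 = 9.34e+11.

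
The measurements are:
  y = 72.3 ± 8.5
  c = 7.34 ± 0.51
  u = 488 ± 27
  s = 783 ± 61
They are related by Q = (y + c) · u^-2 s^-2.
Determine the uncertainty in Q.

Let w = y + c = 79.6. δw = √(δy² + δc²) = √(72.2 + 0.260) = 8.52, so δw/w = 0.107.
Q is then a monomial in w, u, s:
δQ/Q = √((δw/w)² + (-2·δu/u)² + (-2·δs/s)²) = √(0.0114 + 0.0122 + 0.0243) = 0.219
Q = 5.45e-10, so δQ = 0.219 × 5.45e-10 = 1.19e-10.

1.19e-10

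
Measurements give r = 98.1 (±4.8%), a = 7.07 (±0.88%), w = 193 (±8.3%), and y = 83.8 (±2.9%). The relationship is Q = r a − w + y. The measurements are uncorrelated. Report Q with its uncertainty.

584 ± 37.5

Let p = r·a = 694. δp/p = √((1·δr/r)² + (1·δa/a)²) = √(0.00230 + 7.74e-05) = 0.0488, so δp = 33.8.
Q = p − w + y: δQ = √(δp² + δw² + δy²) = √(1150 + 257 + 5.91) = 37.5
Q = 584.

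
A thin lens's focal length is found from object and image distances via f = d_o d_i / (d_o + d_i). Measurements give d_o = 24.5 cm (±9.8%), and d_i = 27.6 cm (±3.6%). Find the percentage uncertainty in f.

∂f/∂d_o = (d_i/(d_o+d_i))² = 0.281;  ∂f/∂d_i = (d_o/(d_o+d_i))² = 0.221
δf = √((∂f/∂d_o · δd_o)² + (∂f/∂d_i · δd_i)²) = √(0.454 + 0.0483) = 0.709 cm
f = 13.0 cm, so δf/f = 0.709/13.0 = 0.0546.

5.46%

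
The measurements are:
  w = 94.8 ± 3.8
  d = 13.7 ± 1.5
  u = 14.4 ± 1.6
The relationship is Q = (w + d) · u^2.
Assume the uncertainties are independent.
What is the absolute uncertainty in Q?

5070

Let h = w + d = 108. δh = √(δw² + δd²) = √(14.4 + 2.25) = 4.09, so δh/h = 0.0377.
Q is then a monomial in h, u:
δQ/Q = √((δh/h)² + (2·δu/u)²) = √(0.00142 + 0.0494) = 0.225
Q = 22500, so δQ = 0.225 × 22500 = 5070.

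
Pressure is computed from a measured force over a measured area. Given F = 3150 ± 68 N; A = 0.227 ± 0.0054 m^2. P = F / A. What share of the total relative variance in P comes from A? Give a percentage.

54.8%

(δP/P)² = (1·δF/F)² + (-1·δA/A)²
  F term: (1×0.0216)² = 0.000466
  A term: (-1×0.0238)² = 0.000566
Total = 0.00103. Share from A = 0.000566/0.00103 = 0.548.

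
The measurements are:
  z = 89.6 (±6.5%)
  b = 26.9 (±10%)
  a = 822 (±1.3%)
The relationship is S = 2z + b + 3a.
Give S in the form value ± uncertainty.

Sums and differences: (δS)² = Σ (cᵢ δxᵢ)².
  (2·δz)² = 136;  (δb)² = 7.24;  (3·δa)² = 1030
δS = √(1170) = 34.2
S = 2670.

2670 ± 34.2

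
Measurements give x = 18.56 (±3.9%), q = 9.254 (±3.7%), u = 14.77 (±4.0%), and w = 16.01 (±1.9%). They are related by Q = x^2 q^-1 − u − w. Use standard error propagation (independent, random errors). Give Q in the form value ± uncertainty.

Let p = x^2·q^-1 = 37.22. δp/p = √((2·δx/x)² + (-1·δq/q)²) = √(0.00608 + 0.00137) = 0.0863, so δp = 3.21.
Q = p − u − w: δQ = √(δp² + δu² + δw²) = √(10.3 + 0.349 + 0.0925) = 3.28
Q = 6.444.

6.444 ± 3.28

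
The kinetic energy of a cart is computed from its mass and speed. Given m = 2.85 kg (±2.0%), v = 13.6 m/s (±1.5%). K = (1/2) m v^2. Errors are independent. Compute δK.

Since K is a product/quotient, work with relative uncertainties:
  (1·δm/m)² = (1×0.0200)² = 0.000400;  (2·δv/v)² = (2×0.0150)² = 0.000900
δK/K = √(0.00130) = 0.0361
K = 264 J, so δK = 0.0361 × 264 = 9.50 J.

9.50 J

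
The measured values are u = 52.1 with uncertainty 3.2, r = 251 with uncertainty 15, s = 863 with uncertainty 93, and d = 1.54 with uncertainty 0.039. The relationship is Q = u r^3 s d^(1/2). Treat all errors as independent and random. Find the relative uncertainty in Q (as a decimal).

0.218

Relative error in a monomial: (δQ/Q)² = Σ (nᵢ · δxᵢ/xᵢ)².
  (1·δu/u)² = (1×0.0614)² = 0.00377;  (3·δr/r)² = (3×0.0598)² = 0.0321;  (1·δs/s)² = (1×0.108)² = 0.0116;  (½·δd/d)² = (0.5×0.0253)² = 0.000160
δQ/Q = √(0.0477) = 0.218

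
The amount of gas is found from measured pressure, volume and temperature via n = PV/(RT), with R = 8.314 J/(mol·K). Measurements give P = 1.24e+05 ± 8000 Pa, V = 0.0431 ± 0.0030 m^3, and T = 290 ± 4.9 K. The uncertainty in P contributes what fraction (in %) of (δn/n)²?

(δn/n)² = (1·δP/P)² + (1·δV/V)² + (-1·δT/T)²
  P term: (1×0.0645)² = 0.00416
  V term: (1×0.0696)² = 0.00484
  T term: (-1×0.0169)² = 0.000285
Total = 0.00929. Share from P = 0.00416/0.00929 = 0.448.

44.8%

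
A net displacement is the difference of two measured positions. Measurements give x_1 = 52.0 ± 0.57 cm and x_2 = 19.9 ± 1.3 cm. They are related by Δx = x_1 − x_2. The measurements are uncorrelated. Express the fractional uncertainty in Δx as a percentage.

Δx is a linear combination, so absolute uncertainties add in quadrature:
  (δx_1)² = 0.325;  (δx_2)² = 1.69
δΔx = √(2.01) = 1.42 cm
Δx = 32.1 cm, so δΔx/Δx = 1.42/32.1 = 0.0442.

4.42%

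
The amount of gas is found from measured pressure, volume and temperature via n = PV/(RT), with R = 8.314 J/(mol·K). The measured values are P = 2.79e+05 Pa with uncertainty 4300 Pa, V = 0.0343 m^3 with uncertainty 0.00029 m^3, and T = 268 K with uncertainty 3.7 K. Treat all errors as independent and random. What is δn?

0.0960 mol

Products/powers → add relative errors in quadrature, weighted by exponent:
  (1·δP/P)² = (1×0.0154)² = 0.000238;  (1·δV/V)² = (1×0.00845)² = 7.15e-05;  (-1·δT/T)² = (-1×0.0138)² = 0.000191
δn/n = √(0.000500) = 0.0224
n = 4.29 mol, so δn = 0.0224 × 4.29 = 0.0960 mol.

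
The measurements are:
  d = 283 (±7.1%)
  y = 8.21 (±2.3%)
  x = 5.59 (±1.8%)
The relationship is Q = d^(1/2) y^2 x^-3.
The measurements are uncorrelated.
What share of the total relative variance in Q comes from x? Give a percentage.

46.3%

(δQ/Q)² = (½·δd/d)² + (2·δy/y)² + (-3·δx/x)²
  d term: (0.5×0.0710)² = 0.00126
  y term: (2×0.0230)² = 0.00212
  x term: (-3×0.0180)² = 0.00292
Total = 0.00629. Share from x = 0.00292/0.00629 = 0.463.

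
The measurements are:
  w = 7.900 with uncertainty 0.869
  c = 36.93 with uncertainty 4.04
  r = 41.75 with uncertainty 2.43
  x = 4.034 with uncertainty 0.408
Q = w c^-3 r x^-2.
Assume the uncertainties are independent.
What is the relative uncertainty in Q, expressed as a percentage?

40.5%

Q is a product of powers, so relative uncertainties combine in quadrature:
  (1·δw/w)² = (1×0.110)² = 0.0121;  (-3·δc/c)² = (-3×0.109)² = 0.108;  (1·δr/r)² = (1×0.0582)² = 0.00339;  (-2·δx/x)² = (-2×0.101)² = 0.0409
δQ/Q = √(0.164) = 0.405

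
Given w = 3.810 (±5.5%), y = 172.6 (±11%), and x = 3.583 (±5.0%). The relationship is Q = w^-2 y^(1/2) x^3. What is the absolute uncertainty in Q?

8.08

Q is a product of powers, so relative uncertainties combine in quadrature:
  (-2·δw/w)² = (-2×0.0550)² = 0.0121;  (½·δy/y)² = (0.5×0.110)² = 0.00302;  (3·δx/x)² = (3×0.0500)² = 0.0225
δQ/Q = √(0.0376) = 0.194
Q = 41.63, so δQ = 0.194 × 41.63 = 8.08.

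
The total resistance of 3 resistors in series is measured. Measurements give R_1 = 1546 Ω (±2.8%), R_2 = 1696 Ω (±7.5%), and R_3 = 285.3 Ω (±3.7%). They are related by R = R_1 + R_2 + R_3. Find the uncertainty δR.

For a sum/difference, combine absolute errors in quadrature:
  (δR_1)² = 1870;  (δR_2)² = 16200;  (δR_3)² = 111
δR = √(18200) = 135 Ω

135 Ω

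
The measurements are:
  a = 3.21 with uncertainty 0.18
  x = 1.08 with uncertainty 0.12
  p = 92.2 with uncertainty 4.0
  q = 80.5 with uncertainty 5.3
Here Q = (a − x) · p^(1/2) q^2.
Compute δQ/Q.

Let u = a − x = 2.13. δu = √(δa² + δx²) = √(0.0324 + 0.0144) = 0.216, so δu/u = 0.102.
Q is then a monomial in u, p, q:
δQ/Q = √((δu/u)² + (½·δp/p)² + (2·δq/q)²) = √(0.0103 + 0.000471 + 0.0173) = 0.168

0.168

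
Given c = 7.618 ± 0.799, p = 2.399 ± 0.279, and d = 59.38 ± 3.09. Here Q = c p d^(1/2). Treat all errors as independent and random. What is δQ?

22.4

For a monomial Q ∝ c, p, d^(1/2), fractional errors add in quadrature:
  (1·δc/c)² = (1×0.105)² = 0.0110;  (1·δp/p)² = (1×0.116)² = 0.0135;  (½·δd/d)² = (0.5×0.0520)² = 0.000677
δQ/Q = √(0.0252) = 0.159
Q = 140.8, so δQ = 0.159 × 140.8 = 22.4.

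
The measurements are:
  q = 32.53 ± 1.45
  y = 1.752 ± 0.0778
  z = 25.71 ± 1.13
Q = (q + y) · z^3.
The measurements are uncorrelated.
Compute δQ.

Let u = q + y = 34.28. δu = √(δq² + δy²) = √(2.10 + 0.00605) = 1.45, so δu/u = 0.0424.
Q is then a monomial in u, z:
δQ/Q = √((δu/u)² + (3·δz/z)²) = √(0.00179 + 0.0174) = 0.138
Q = 582600, so δQ = 0.138 × 582600 = 80700.

80700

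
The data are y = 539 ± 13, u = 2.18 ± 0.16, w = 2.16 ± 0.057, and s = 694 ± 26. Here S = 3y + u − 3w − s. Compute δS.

Absolute uncertainties add in quadrature for a linear combination:
  (3·δy)² = 1520;  (δu)² = 0.0256;  (3·δw)² = 0.0292;  (δs)² = 676
δS = √(2200) = 46.9

46.9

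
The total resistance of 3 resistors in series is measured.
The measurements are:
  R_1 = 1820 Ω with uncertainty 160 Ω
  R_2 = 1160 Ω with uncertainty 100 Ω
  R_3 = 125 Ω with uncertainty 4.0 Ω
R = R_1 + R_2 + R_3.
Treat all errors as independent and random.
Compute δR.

Absolute uncertainties add in quadrature for a linear combination:
  (δR_1)² = 25600;  (δR_2)² = 10000;  (δR_3)² = 16.0
δR = √(35600) = 189 Ω

189 Ω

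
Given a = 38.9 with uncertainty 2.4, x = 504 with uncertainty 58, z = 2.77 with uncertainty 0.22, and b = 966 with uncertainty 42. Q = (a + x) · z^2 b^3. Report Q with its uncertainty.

(3.76 ± 0.870) × 10^12

Let u = a + x = 543. δu = √(δa² + δx²) = √(5.76 + 3360) = 58.0, so δu/u = 0.107.
Q is then a monomial in u, z, b:
δQ/Q = √((δu/u)² + (2·δz/z)² + (3·δb/b)²) = √(0.0114 + 0.0252 + 0.0170) = 0.232
Q = 3.76e+12, so δQ = 0.232 × 3.76e+12 = 8.7e+11.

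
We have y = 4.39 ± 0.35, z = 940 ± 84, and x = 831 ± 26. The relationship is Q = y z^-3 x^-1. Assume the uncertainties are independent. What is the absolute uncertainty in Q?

Each factor contributes (exponent × relative error)² to (δQ/Q)²:
  (1·δy/y)² = (1×0.0797)² = 0.00636;  (-3·δz/z)² = (-3×0.0894)² = 0.0719;  (-1·δx/x)² = (-1×0.0313)² = 0.000979
δQ/Q = √(0.0792) = 0.281
Q = 6.36e-12, so δQ = 0.281 × 6.36e-12 = 1.79e-12.

1.79e-12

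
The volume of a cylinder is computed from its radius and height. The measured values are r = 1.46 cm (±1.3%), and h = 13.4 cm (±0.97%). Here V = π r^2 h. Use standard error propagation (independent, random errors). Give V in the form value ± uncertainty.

V is a product of powers, so relative uncertainties combine in quadrature:
  (2·δr/r)² = (2×0.0130)² = 0.000676;  (1·δh/h)² = (1×0.00970)² = 9.41e-05
δV/V = √(0.000770) = 0.0278
V = 89.7 cm^3, so δV = 0.0278 × 89.7 = 2.49 cm^3.

89.7 ± 2.49 cm^3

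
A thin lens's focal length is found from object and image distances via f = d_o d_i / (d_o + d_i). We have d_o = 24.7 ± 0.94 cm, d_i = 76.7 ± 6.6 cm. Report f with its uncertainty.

∂f/∂d_o = (d_i/(d_o+d_i))² = 0.572;  ∂f/∂d_i = (d_o/(d_o+d_i))² = 0.0593
δf = √((∂f/∂d_o · δd_o)² + (∂f/∂d_i · δd_i)²) = √(0.289 + 0.153) = 0.665 cm
f = 18.7 cm.

18.7 ± 0.665 cm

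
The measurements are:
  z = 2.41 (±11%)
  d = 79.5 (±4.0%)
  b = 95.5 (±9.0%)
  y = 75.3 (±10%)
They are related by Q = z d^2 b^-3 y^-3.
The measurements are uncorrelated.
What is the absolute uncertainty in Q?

Since Q is a product/quotient, work with relative uncertainties:
  (1·δz/z)² = (1×0.110)² = 0.0121;  (2·δd/d)² = (2×0.0400)² = 0.00640;  (-3·δb/b)² = (-3×0.0900)² = 0.0729;  (-3·δy/y)² = (-3×0.100)² = 0.0900
δQ/Q = √(0.181) = 0.426
Q = 4.1e-08, so δQ = 0.426 × 4.1e-08 = 1.74e-08.

1.74e-08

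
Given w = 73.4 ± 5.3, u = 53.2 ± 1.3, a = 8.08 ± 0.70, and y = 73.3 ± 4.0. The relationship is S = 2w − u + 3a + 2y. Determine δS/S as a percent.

5.11%

Sums and differences: (δS)² = Σ (cᵢ δxᵢ)².
  (2·δw)² = 112;  (δu)² = 1.69;  (3·δa)² = 4.41;  (2·δy)² = 64.0
δS = √(182) = 13.5
S = 264, so δS/S = 13.5/264 = 0.0511.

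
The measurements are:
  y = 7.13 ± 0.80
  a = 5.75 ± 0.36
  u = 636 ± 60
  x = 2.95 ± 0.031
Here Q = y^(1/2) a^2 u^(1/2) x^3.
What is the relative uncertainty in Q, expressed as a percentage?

14.8%

For a monomial Q ∝ y^(1/2), a^2, u^(1/2), x^3, fractional errors add in quadrature:
  (½·δy/y)² = (0.5×0.112)² = 0.00315;  (2·δa/a)² = (2×0.0626)² = 0.0157;  (½·δu/u)² = (0.5×0.0943)² = 0.00222;  (3·δx/x)² = (3×0.0105)² = 0.000994
δQ/Q = √(0.0220) = 0.148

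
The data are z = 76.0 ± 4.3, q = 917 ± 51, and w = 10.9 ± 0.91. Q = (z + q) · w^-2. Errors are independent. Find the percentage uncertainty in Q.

Let u = z + q = 993. δu = √(δz² + δq²) = √(18.5 + 2600) = 51.2, so δu/u = 0.0515.
Q is then a monomial in u, w:
δQ/Q = √((δu/u)² + (-2·δw/w)²) = √(0.00266 + 0.0279) = 0.175

17.5%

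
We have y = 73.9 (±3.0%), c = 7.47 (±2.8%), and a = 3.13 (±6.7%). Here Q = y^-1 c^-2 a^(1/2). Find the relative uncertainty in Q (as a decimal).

0.0718

Each factor contributes (exponent × relative error)² to (δQ/Q)²:
  (-1·δy/y)² = (-1×0.0300)² = 0.000900;  (-2·δc/c)² = (-2×0.0280)² = 0.00314;  (½·δa/a)² = (0.5×0.0670)² = 0.00112
δQ/Q = √(0.00516) = 0.0718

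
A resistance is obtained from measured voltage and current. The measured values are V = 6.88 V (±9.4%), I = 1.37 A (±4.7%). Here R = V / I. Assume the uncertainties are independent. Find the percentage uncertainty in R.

Since R is a product/quotient, work with relative uncertainties:
  (1·δV/V)² = (1×0.0940)² = 0.00884;  (-1·δI/I)² = (-1×0.0470)² = 0.00221
δR/R = √(0.0110) = 0.105

10.5%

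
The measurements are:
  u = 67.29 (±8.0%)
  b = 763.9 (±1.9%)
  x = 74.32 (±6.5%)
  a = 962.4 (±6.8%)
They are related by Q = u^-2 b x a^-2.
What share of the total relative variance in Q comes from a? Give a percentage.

38.0%

(δQ/Q)² = (-2·δu/u)² + (1·δb/b)² + (1·δx/x)² + (-2·δa/a)²
  u term: (-2×0.0800)² = 0.0256
  b term: (1×0.0190)² = 0.000361
  x term: (1×0.0650)² = 0.00423
  a term: (-2×0.0680)² = 0.0185
Total = 0.0487. Share from a = 0.0185/0.0487 = 0.380.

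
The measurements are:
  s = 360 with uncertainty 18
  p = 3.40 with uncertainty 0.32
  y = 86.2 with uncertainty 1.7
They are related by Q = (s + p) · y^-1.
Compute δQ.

0.225

Let u = s + p = 363. δu = √(δs² + δp²) = √(324 + 0.102) = 18.0, so δu/u = 0.0495.
Q is then a monomial in u, y:
δQ/Q = √((δu/u)² + (-1·δy/y)²) = √(0.00245 + 0.000389) = 0.0533
Q = 4.22, so δQ = 0.0533 × 4.22 = 0.225.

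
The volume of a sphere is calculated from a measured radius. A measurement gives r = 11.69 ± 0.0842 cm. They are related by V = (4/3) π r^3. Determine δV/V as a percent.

2.16%

V ∝ r^3, so δV/V = |3| · δr/r = 3 × 0.00720 = 0.0216.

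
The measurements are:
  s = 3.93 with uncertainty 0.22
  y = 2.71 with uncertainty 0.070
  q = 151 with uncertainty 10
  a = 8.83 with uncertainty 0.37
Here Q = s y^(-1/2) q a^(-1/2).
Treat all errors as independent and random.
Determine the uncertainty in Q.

10.9

For a monomial Q ∝ s, y^(-1/2), q, a^(-1/2), fractional errors add in quadrature:
  (1·δs/s)² = (1×0.0560)² = 0.00313;  (−½·δy/y)² = (-0.5×0.0258)² = 0.000167;  (1·δq/q)² = (1×0.0662)² = 0.00439;  (−½·δa/a)² = (-0.5×0.0419)² = 0.000439
δQ/Q = √(0.00813) = 0.0901
Q = 121, so δQ = 0.0901 × 121 = 10.9.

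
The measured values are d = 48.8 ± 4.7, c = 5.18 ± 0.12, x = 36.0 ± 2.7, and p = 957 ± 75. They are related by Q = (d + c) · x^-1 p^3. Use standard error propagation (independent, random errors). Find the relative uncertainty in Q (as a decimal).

Let u = d + c = 54.0. δu = √(δd² + δc²) = √(22.1 + 0.0144) = 4.70, so δu/u = 0.0871.
Q is then a monomial in u, x, p:
δQ/Q = √((δu/u)² + (-1·δx/x)² + (3·δp/p)²) = √(0.00759 + 0.00563 + 0.0553) = 0.262

0.262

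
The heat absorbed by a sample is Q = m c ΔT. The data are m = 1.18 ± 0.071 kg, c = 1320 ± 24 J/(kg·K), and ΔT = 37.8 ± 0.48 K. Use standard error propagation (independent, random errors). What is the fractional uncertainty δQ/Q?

Products/powers → add relative errors in quadrature, weighted by exponent:
  (1·δm/m)² = (1×0.0602)² = 0.00362;  (1·δc/c)² = (1×0.0182)² = 0.000331;  (1·δΔT/ΔT)² = (1×0.0127)² = 0.000161
δQ/Q = √(0.00411) = 0.0641

0.0641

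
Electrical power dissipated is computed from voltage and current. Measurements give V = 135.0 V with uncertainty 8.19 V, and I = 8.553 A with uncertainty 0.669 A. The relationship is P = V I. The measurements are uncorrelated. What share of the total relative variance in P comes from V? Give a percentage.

(δP/P)² = (1·δV/V)² + (1·δI/I)²
  V term: (1×0.0607)² = 0.00368
  I term: (1×0.0782)² = 0.00612
Total = 0.00980. Share from V = 0.00368/0.00980 = 0.376.

37.6%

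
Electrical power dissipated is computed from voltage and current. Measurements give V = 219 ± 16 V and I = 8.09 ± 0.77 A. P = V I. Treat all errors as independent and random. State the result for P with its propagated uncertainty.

1770 ± 213 W

Since P is a product/quotient, work with relative uncertainties:
  (1·δV/V)² = (1×0.0731)² = 0.00534;  (1·δI/I)² = (1×0.0952)² = 0.00906
δP/P = √(0.0144) = 0.120
P = 1770 W, so δP = 0.120 × 1770 = 213 W.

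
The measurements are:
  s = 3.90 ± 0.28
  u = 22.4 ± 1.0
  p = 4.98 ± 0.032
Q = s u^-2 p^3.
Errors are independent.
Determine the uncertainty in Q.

0.112

For a monomial Q ∝ s, u^-2, p^3, fractional errors add in quadrature:
  (1·δs/s)² = (1×0.0718)² = 0.00515;  (-2·δu/u)² = (-2×0.0446)² = 0.00797;  (3·δp/p)² = (3×0.00643)² = 0.000372
δQ/Q = √(0.0135) = 0.116
Q = 0.960, so δQ = 0.116 × 0.960 = 0.112.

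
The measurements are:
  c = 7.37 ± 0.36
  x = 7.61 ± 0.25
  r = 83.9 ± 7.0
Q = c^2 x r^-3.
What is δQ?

0.000189

For a monomial Q ∝ c^2, x, r^-3, fractional errors add in quadrature:
  (2·δc/c)² = (2×0.0488)² = 0.00954;  (1·δx/x)² = (1×0.0329)² = 0.00108;  (-3·δr/r)² = (-3×0.0834)² = 0.0626
δQ/Q = √(0.0733) = 0.271
Q = 0.000700, so δQ = 0.271 × 0.000700 = 0.000189.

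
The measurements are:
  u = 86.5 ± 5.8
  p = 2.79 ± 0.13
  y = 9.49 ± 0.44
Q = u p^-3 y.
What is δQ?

6.12

For a monomial Q ∝ u, p^-3, y, fractional errors add in quadrature:
  (1·δu/u)² = (1×0.0671)² = 0.00450;  (-3·δp/p)² = (-3×0.0466)² = 0.0195;  (1·δy/y)² = (1×0.0464)² = 0.00215
δQ/Q = √(0.0262) = 0.162
Q = 37.8, so δQ = 0.162 × 37.8 = 6.12.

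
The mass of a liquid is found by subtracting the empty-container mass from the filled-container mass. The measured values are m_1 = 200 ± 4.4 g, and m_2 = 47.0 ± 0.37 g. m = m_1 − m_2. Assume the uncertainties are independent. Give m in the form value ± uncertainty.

Sums and differences: (δm)² = Σ (cᵢ δxᵢ)².
  (δm_1)² = 19.4;  (δm_2)² = 0.137
δm = √(19.5) = 4.42 g
m = 153 g.

153 ± 4.42 g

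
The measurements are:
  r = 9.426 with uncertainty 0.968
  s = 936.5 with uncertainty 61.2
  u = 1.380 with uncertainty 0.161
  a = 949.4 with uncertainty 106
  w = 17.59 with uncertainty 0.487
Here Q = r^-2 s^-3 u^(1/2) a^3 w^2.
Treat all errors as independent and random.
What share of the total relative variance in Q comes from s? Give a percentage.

(δQ/Q)² = (-2·δr/r)² + (-3·δs/s)² + (½·δu/u)² + (3·δa/a)² + (2·δw/w)²
  r term: (-2×0.103)² = 0.0422
  s term: (-3×0.0653)² = 0.0384
  u term: (0.5×0.117)² = 0.00340
  a term: (3×0.112)² = 0.112
  w term: (2×0.0277)² = 0.00307
Total = 0.199. Share from s = 0.0384/0.199 = 0.193.

19.3%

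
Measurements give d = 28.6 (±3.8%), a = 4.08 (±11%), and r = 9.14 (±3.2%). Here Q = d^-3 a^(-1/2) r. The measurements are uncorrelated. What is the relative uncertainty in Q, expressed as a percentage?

Products/powers → add relative errors in quadrature, weighted by exponent:
  (-3·δd/d)² = (-3×0.0380)² = 0.0130;  (−½·δa/a)² = (-0.5×0.110)² = 0.00302;  (1·δr/r)² = (1×0.0320)² = 0.00102
δQ/Q = √(0.0170) = 0.131

13.1%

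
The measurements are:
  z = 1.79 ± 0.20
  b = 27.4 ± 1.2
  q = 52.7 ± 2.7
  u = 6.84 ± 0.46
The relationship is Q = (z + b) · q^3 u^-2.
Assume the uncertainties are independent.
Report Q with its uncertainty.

91300 ± 19000

Let w = z + b = 29.2. δw = √(δz² + δb²) = √(0.0400 + 1.44) = 1.22, so δw/w = 0.0417.
Q is then a monomial in w, q, u:
δQ/Q = √((δw/w)² + (3·δq/q)² + (-2·δu/u)²) = √(0.00174 + 0.0236 + 0.0181) = 0.208
Q = 91300, so δQ = 0.208 × 91300 = 19000.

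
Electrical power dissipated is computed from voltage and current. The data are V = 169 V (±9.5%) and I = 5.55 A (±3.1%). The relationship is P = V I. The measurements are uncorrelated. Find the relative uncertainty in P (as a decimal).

0.0999

P is a product of powers, so relative uncertainties combine in quadrature:
  (1·δV/V)² = (1×0.0950)² = 0.00903;  (1·δI/I)² = (1×0.0310)² = 0.000961
δP/P = √(0.00999) = 0.0999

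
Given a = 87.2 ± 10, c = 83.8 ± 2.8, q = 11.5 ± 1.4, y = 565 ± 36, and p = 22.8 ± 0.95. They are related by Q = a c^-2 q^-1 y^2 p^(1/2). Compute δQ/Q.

0.222

Relative error in a monomial: (δQ/Q)² = Σ (nᵢ · δxᵢ/xᵢ)².
  (1·δa/a)² = (1×0.115)² = 0.0132;  (-2·δc/c)² = (-2×0.0334)² = 0.00447;  (-1·δq/q)² = (-1×0.122)² = 0.0148;  (2·δy/y)² = (2×0.0637)² = 0.0162;  (½·δp/p)² = (0.5×0.0417)² = 0.000434
δQ/Q = √(0.0491) = 0.222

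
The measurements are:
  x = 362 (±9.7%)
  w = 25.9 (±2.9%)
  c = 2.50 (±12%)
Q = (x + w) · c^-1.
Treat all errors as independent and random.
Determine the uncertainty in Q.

23.3

Let u = x + w = 388. δu = √(δx² + δw²) = √(1230 + 0.564) = 35.1, so δu/u = 0.0905.
Q is then a monomial in u, c:
δQ/Q = √((δu/u)² + (-1·δc/c)²) = √(0.00820 + 0.0144) = 0.150
Q = 155, so δQ = 0.150 × 155 = 23.3.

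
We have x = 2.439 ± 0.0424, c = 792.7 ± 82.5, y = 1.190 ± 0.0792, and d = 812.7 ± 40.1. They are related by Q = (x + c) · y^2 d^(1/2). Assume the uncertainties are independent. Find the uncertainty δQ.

Let u = x + c = 795.1. δu = √(δx² + δc²) = √(0.00180 + 6810) = 82.5, so δu/u = 0.104.
Q is then a monomial in u, y, d:
δQ/Q = √((δu/u)² + (2·δy/y)² + (½·δd/d)²) = √(0.0108 + 0.0177 + 0.000609) = 0.171
Q = 32100, so δQ = 0.171 × 32100 = 5480.

5480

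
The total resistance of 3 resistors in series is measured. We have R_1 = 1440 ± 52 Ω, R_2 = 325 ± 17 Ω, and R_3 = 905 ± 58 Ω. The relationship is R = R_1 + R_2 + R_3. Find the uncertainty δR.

79.7 Ω

Absolute uncertainties add in quadrature for a linear combination:
  (δR_1)² = 2700;  (δR_2)² = 289;  (δR_3)² = 3360
δR = √(6360) = 79.7 Ω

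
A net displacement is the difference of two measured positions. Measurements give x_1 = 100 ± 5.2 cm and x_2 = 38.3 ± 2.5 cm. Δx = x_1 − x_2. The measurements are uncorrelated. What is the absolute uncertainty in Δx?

5.77 cm

For a sum/difference, combine absolute errors in quadrature:
  (δx_1)² = 27.0;  (δx_2)² = 6.25
δΔx = √(33.3) = 5.77 cm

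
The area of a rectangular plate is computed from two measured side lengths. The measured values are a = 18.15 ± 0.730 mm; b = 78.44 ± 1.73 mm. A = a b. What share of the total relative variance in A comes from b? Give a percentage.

23.1%

(δA/A)² = (1·δa/a)² + (1·δb/b)²
  a term: (1×0.0402)² = 0.00162
  b term: (1×0.0221)² = 0.000486
Total = 0.00210. Share from b = 0.000486/0.00210 = 0.231.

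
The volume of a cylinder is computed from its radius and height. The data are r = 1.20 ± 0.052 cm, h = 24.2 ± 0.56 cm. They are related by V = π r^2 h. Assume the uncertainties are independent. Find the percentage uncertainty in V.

8.97%

Since V is a product/quotient, work with relative uncertainties:
  (2·δr/r)² = (2×0.0433)² = 0.00751;  (1·δh/h)² = (1×0.0231)² = 0.000535
δV/V = √(0.00805) = 0.0897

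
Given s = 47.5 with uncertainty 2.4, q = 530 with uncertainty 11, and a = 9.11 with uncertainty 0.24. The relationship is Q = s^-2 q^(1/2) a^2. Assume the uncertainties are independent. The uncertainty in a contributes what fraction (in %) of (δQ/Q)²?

21.2%

(δQ/Q)² = (-2·δs/s)² + (½·δq/q)² + (2·δa/a)²
  s term: (-2×0.0505)² = 0.0102
  q term: (0.5×0.0208)² = 0.000108
  a term: (2×0.0263)² = 0.00278
Total = 0.0131. Share from a = 0.00278/0.0131 = 0.212.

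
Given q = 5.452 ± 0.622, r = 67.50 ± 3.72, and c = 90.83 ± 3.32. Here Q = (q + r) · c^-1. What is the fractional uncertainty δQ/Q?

Let u = q + r = 72.95. δu = √(δq² + δr²) = √(0.387 + 13.8) = 3.77, so δu/u = 0.0517.
Q is then a monomial in u, c:
δQ/Q = √((δu/u)² + (-1·δc/c)²) = √(0.00267 + 0.00134) = 0.0633

0.0633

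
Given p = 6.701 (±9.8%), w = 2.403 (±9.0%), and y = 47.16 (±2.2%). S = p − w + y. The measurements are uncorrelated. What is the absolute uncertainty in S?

1.25

For a sum/difference, combine absolute errors in quadrature:
  (δp)² = 0.431;  (δw)² = 0.0468;  (δy)² = 1.08
δS = √(1.55) = 1.25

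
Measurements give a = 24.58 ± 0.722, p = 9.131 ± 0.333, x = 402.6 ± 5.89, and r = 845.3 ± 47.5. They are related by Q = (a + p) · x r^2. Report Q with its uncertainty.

Let u = a + p = 33.71. δu = √(δa² + δp²) = √(0.521 + 0.111) = 0.795, so δu/u = 0.0236.
Q is then a monomial in u, x, r:
δQ/Q = √((δu/u)² + (1·δx/x)² + (2·δr/r)²) = √(0.000556 + 0.000214 + 0.0126) = 0.116
Q = 9.698e+09, so δQ = 0.116 × 9.698e+09 = 1.12e+09.

(9.698 ± 1.12) × 10^9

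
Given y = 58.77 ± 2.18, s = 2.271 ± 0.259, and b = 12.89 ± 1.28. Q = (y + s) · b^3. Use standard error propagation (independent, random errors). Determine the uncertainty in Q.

39200

Let u = y + s = 61.04. δu = √(δy² + δs²) = √(4.75 + 0.0671) = 2.20, so δu/u = 0.0360.
Q is then a monomial in u, b:
δQ/Q = √((δu/u)² + (3·δb/b)²) = √(0.00129 + 0.0887) = 0.300
Q = 130700, so δQ = 0.300 × 130700 = 39200.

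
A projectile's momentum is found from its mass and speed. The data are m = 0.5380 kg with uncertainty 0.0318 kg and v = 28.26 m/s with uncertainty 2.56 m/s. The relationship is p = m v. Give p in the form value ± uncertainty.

Since p is a product/quotient, work with relative uncertainties:
  (1·δm/m)² = (1×0.0591)² = 0.00349;  (1·δv/v)² = (1×0.0906)² = 0.00821
δp/p = √(0.0117) = 0.108
p = 15.20 kg·m/s, so δp = 0.108 × 15.20 = 1.64 kg·m/s.

15.20 ± 1.64 kg·m/s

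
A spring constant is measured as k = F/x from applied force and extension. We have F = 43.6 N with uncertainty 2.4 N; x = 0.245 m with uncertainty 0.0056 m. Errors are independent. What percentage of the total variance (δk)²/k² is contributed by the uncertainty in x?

14.7%

(δk/k)² = (1·δF/F)² + (-1·δx/x)²
  F term: (1×0.0550)² = 0.00303
  x term: (-1×0.0229)² = 0.000522
Total = 0.00355. Share from x = 0.000522/0.00355 = 0.147.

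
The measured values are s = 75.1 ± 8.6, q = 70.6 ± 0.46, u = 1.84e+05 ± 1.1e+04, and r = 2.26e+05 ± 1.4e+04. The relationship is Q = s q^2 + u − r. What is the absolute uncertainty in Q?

46700

Let p = s·q^2 = 3.74e+05. δp/p = √((1·δs/s)² + (2·δq/q)²) = √(0.0131 + 0.000170) = 0.115, so δp = 43100.
Q = p + u − r: δQ = √(δp² + δu² + δr²) = √(1.86e+09 + 1.21e+08 + 1.96e+08) = 46700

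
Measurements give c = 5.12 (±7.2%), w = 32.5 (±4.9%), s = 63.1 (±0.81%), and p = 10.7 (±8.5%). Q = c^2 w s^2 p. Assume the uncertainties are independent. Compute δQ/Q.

Relative error in a monomial: (δQ/Q)² = Σ (nᵢ · δxᵢ/xᵢ)².
  (2·δc/c)² = (2×0.0720)² = 0.0207;  (1·δw/w)² = (1×0.0490)² = 0.00240;  (2·δs/s)² = (2×0.00810)² = 0.000262;  (1·δp/p)² = (1×0.0850)² = 0.00723
δQ/Q = √(0.0306) = 0.175

0.175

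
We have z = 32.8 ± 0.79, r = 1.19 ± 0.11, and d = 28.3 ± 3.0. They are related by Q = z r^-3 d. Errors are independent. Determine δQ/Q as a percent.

29.8%

Since Q is a product/quotient, work with relative uncertainties:
  (1·δz/z)² = (1×0.0241)² = 0.000580;  (-3·δr/r)² = (-3×0.0924)² = 0.0769;  (1·δd/d)² = (1×0.106)² = 0.0112
δQ/Q = √(0.0887) = 0.298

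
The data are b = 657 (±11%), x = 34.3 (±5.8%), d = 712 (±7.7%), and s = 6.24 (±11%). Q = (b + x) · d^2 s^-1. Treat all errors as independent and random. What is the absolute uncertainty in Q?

Let u = b + x = 691. δu = √(δb² + δx²) = √(5220 + 3.96) = 72.3, so δu/u = 0.105.
Q is then a monomial in u, d, s:
δQ/Q = √((δu/u)² + (2·δd/d)² + (-1·δs/s)²) = √(0.0109 + 0.0237 + 0.0121) = 0.216
Q = 5.62e+07, so δQ = 0.216 × 5.62e+07 = 1.21e+07.

1.21e+07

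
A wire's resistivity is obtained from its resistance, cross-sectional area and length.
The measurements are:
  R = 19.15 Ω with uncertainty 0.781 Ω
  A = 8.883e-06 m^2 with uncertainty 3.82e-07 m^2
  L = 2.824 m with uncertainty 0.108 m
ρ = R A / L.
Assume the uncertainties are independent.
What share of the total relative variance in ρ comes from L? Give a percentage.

(δρ/ρ)² = (1·δR/R)² + (1·δA/A)² + (-1·δL/L)²
  R term: (1×0.0408)² = 0.00166
  A term: (1×0.0430)² = 0.00185
  L term: (-1×0.0382)² = 0.00146
Total = 0.00498. Share from L = 0.00146/0.00498 = 0.294.

29.4%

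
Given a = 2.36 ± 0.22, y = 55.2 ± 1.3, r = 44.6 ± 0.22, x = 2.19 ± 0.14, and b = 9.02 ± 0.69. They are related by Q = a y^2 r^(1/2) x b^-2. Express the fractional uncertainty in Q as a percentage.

Relative error in a monomial: (δQ/Q)² = Σ (nᵢ · δxᵢ/xᵢ)².
  (1·δa/a)² = (1×0.0932)² = 0.00869;  (2·δy/y)² = (2×0.0236)² = 0.00222;  (½·δr/r)² = (0.5×0.00493)² = 6.08e-06;  (1·δx/x)² = (1×0.0639)² = 0.00409;  (-2·δb/b)² = (-2×0.0765)² = 0.0234
δQ/Q = √(0.0384) = 0.196

19.6%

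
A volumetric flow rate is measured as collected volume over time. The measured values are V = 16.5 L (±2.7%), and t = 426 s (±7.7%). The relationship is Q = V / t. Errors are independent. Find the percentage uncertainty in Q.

8.16%

For a monomial Q ∝ V, t^-1, fractional errors add in quadrature:
  (1·δV/V)² = (1×0.0270)² = 0.000729;  (-1·δt/t)² = (-1×0.0770)² = 0.00593
δQ/Q = √(0.00666) = 0.0816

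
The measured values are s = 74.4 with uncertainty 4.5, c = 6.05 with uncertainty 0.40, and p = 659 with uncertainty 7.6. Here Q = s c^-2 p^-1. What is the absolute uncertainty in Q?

For a monomial Q ∝ s, c^-2, p^-1, fractional errors add in quadrature:
  (1·δs/s)² = (1×0.0605)² = 0.00366;  (-2·δc/c)² = (-2×0.0661)² = 0.0175;  (-1·δp/p)² = (-1×0.0115)² = 0.000133
δQ/Q = √(0.0213) = 0.146
Q = 0.00308, so δQ = 0.146 × 0.00308 = 0.000450.

0.000450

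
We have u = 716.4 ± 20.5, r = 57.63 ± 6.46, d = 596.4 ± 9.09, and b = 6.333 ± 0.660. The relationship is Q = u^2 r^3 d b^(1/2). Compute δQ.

5.09e+13

Q is a product of powers, so relative uncertainties combine in quadrature:
  (2·δu/u)² = (2×0.0286)² = 0.00328;  (3·δr/r)² = (3×0.112)² = 0.113;  (1·δd/d)² = (1×0.0152)² = 0.000232;  (½·δb/b)² = (0.5×0.104)² = 0.00272
δQ/Q = √(0.119) = 0.345
Q = 1.474e+14, so δQ = 0.345 × 1.474e+14 = 5.09e+13.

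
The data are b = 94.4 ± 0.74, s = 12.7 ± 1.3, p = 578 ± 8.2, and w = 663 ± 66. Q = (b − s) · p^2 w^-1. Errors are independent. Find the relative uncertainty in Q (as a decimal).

Let u = b − s = 81.7. δu = √(δb² + δs²) = √(0.548 + 1.69) = 1.50, so δu/u = 0.0183.
Q is then a monomial in u, p, w:
δQ/Q = √((δu/u)² + (2·δp/p)² + (-1·δw/w)²) = √(0.000335 + 0.000805 + 0.00991) = 0.105

0.105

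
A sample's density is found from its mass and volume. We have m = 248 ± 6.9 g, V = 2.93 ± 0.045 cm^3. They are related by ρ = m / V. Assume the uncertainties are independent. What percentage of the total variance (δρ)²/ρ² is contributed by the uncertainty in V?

(δρ/ρ)² = (1·δm/m)² + (-1·δV/V)²
  m term: (1×0.0278)² = 0.000774
  V term: (-1×0.0154)² = 0.000236
Total = 0.00101. Share from V = 0.000236/0.00101 = 0.234.

23.4%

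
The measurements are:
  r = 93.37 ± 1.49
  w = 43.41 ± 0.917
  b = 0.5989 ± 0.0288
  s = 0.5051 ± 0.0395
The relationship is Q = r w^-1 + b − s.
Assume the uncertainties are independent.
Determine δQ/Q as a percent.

Let p = r·w^-1 = 2.151. δp/p = √((1·δr/r)² + (-1·δw/w)²) = √(0.000255 + 0.000446) = 0.0265, so δp = 0.0569.
Q = p + b − s: δQ = √(δp² + δb² + δs²) = √(0.00324 + 0.000829 + 0.00156) = 0.0750
Q = 2.245, so δQ/Q = 0.0750/2.245 = 0.0334.

3.34%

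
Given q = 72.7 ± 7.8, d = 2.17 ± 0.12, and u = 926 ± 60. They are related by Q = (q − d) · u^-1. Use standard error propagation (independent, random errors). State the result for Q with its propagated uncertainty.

Let w = q − d = 70.5. δw = √(δq² + δd²) = √(60.8 + 0.0144) = 7.80, so δw/w = 0.111.
Q is then a monomial in w, u:
δQ/Q = √((δw/w)² + (-1·δu/u)²) = √(0.0122 + 0.00420) = 0.128
Q = 0.0762, so δQ = 0.128 × 0.0762 = 0.00976.

0.0762 ± 0.00976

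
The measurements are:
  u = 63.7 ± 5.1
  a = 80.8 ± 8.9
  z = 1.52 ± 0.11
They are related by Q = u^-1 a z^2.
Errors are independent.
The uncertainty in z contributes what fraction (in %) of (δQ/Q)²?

(δQ/Q)² = (-1·δu/u)² + (1·δa/a)² + (2·δz/z)²
  u term: (-1×0.0801)² = 0.00641
  a term: (1×0.110)² = 0.0121
  z term: (2×0.0724)² = 0.0209
Total = 0.0395. Share from z = 0.0209/0.0395 = 0.530.

53.0%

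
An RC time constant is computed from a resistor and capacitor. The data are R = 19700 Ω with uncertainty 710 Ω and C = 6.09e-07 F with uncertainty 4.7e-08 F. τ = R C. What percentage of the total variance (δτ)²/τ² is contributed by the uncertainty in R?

17.9%

(δτ/τ)² = (1·δR/R)² + (1·δC/C)²
  R term: (1×0.0360)² = 0.00130
  C term: (1×0.0772)² = 0.00596
Total = 0.00726. Share from R = 0.00130/0.00726 = 0.179.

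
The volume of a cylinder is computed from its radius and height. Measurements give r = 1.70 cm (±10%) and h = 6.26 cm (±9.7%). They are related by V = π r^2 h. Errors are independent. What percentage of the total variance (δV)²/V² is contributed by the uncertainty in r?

81.0%

(δV/V)² = (2·δr/r)² + (1·δh/h)²
  r term: (2×0.100)² = 0.0400
  h term: (1×0.0970)² = 0.00941
Total = 0.0494. Share from r = 0.0400/0.0494 = 0.810.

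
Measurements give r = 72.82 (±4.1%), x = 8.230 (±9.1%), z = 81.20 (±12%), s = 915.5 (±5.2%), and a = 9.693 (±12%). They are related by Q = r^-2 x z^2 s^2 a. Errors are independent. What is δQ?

For a monomial Q ∝ r^-2, x, z^2, s^2, a, fractional errors add in quadrature:
  (-2·δr/r)² = (-2×0.0410)² = 0.00672;  (1·δx/x)² = (1×0.0910)² = 0.00828;  (2·δz/z)² = (2×0.120)² = 0.0576;  (2·δs/s)² = (2×0.0520)² = 0.0108;  (1·δa/a)² = (1×0.120)² = 0.0144
δQ/Q = √(0.0978) = 0.313
Q = 8.314e+07, so δQ = 0.313 × 8.314e+07 = 2.6e+07.

2.6e+07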